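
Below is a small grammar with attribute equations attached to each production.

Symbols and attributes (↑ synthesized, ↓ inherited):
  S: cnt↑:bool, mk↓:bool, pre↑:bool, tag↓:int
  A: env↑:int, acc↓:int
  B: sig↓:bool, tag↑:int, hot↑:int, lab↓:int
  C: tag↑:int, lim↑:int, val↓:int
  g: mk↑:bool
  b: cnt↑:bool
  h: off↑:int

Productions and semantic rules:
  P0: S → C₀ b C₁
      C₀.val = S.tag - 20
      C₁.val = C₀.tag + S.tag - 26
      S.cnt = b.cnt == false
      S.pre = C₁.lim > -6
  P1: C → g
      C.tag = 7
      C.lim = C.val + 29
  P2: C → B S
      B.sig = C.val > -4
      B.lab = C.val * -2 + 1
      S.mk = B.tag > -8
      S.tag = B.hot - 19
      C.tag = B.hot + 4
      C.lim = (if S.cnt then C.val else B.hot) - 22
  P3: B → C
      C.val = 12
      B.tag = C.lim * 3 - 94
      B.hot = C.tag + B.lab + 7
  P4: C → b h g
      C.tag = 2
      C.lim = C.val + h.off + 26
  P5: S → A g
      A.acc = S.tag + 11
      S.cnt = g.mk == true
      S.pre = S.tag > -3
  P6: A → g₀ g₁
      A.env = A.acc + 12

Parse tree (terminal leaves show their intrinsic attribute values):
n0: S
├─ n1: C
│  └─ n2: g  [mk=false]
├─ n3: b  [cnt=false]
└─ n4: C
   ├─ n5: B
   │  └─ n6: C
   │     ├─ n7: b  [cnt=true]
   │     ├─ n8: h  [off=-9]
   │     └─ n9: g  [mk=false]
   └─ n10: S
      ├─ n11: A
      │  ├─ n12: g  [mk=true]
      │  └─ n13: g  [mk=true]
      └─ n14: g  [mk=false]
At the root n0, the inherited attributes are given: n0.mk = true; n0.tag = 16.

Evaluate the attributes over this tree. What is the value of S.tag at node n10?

-3

1. n0.mk = true  [given at root]
2. n0.tag = 16  [given at root]
3. n1.val = -4  [S.tag - 20]
4. n2.mk = false  [terminal]
5. n1.tag = 7  [7]
6. n1.lim = 25  [C.val + 29]
7. n3.cnt = false  [terminal]
8. n4.val = -3  [C₀.tag + S.tag - 26]
9. n5.sig = true  [C.val > -4]
10. n5.lab = 7  [C.val * -2 + 1]
11. n6.val = 12  [12]
12. n7.cnt = true  [terminal]
13. n8.off = -9  [terminal]
14. n9.mk = false  [terminal]
15. n6.tag = 2  [2]
16. n6.lim = 29  [C.val + h.off + 26]
17. n5.tag = -7  [C.lim * 3 - 94]
18. n5.hot = 16  [C.tag + B.lab + 7]
19. n10.mk = true  [B.tag > -8]
20. n10.tag = -3  [B.hot - 19]
21. n11.acc = 8  [S.tag + 11]
22. n12.mk = true  [terminal]
23. n13.mk = true  [terminal]
24. n11.env = 20  [A.acc + 12]
25. n14.mk = false  [terminal]
26. n10.cnt = false  [g.mk == true]
27. n10.pre = false  [S.tag > -3]
28. n4.tag = 20  [B.hot + 4]
29. n4.lim = -6  [(if S.cnt then C.val else B.hot) - 22]
30. n0.cnt = true  [b.cnt == false]
31. n0.pre = false  [C₁.lim > -6]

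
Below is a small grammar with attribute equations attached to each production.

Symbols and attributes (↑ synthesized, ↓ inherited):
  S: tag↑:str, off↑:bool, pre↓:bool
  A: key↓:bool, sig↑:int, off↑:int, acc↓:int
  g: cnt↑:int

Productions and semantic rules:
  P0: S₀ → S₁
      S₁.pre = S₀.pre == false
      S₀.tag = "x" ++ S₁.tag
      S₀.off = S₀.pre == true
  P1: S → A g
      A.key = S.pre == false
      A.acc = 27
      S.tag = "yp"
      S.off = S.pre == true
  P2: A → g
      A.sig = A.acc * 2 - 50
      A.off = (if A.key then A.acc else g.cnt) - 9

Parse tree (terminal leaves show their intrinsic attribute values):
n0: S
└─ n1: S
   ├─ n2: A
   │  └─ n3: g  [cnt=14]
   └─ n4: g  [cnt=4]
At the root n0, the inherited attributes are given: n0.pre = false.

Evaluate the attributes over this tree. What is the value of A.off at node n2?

5

1. n0.pre = false  [given at root]
2. n1.pre = true  [S₀.pre == false]
3. n2.key = false  [S.pre == false]
4. n2.acc = 27  [27]
5. n3.cnt = 14  [terminal]
6. n2.sig = 4  [A.acc * 2 - 50]
7. n2.off = 5  [(if A.key then A.acc else g.cnt) - 9]
8. n4.cnt = 4  [terminal]
9. n1.tag = "yp"  ["yp"]
10. n1.off = true  [S.pre == true]
11. n0.tag = "xyp"  ["x" ++ S₁.tag]
12. n0.off = false  [S₀.pre == true]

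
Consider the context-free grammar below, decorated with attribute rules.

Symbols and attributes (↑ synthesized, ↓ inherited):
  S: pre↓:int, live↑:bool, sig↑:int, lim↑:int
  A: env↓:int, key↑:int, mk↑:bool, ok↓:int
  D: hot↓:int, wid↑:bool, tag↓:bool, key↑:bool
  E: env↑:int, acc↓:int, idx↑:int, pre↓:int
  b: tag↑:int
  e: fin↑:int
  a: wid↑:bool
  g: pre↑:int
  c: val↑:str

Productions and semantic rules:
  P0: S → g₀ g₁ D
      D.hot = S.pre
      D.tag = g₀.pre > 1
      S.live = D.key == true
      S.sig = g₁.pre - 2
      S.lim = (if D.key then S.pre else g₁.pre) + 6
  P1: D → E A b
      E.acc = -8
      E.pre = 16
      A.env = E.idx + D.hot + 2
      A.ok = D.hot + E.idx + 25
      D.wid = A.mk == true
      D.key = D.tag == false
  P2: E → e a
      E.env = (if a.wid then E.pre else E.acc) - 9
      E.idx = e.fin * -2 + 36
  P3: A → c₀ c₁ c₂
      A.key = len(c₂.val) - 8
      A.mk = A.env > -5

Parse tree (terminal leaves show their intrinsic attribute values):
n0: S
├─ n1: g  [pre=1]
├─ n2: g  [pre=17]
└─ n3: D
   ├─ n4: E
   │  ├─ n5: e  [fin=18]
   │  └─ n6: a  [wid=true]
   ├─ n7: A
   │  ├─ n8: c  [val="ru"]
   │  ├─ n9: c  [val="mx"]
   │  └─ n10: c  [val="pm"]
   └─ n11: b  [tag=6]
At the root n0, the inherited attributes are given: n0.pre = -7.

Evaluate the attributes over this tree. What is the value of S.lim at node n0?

1. n0.pre = -7  [given at root]
2. n1.pre = 1  [terminal]
3. n2.pre = 17  [terminal]
4. n3.hot = -7  [S.pre]
5. n3.tag = false  [g₀.pre > 1]
6. n4.acc = -8  [-8]
7. n4.pre = 16  [16]
8. n5.fin = 18  [terminal]
9. n6.wid = true  [terminal]
10. n4.env = 7  [(if a.wid then E.pre else E.acc) - 9]
11. n4.idx = 0  [e.fin * -2 + 36]
12. n7.env = -5  [E.idx + D.hot + 2]
13. n7.ok = 18  [D.hot + E.idx + 25]
14. n8.val = "ru"  [terminal]
15. n9.val = "mx"  [terminal]
16. n10.val = "pm"  [terminal]
17. n7.key = -6  [len(c₂.val) - 8]
18. n7.mk = false  [A.env > -5]
19. n11.tag = 6  [terminal]
20. n3.wid = false  [A.mk == true]
21. n3.key = true  [D.tag == false]
22. n0.live = true  [D.key == true]
23. n0.sig = 15  [g₁.pre - 2]
24. n0.lim = -1  [(if D.key then S.pre else g₁.pre) + 6]

-1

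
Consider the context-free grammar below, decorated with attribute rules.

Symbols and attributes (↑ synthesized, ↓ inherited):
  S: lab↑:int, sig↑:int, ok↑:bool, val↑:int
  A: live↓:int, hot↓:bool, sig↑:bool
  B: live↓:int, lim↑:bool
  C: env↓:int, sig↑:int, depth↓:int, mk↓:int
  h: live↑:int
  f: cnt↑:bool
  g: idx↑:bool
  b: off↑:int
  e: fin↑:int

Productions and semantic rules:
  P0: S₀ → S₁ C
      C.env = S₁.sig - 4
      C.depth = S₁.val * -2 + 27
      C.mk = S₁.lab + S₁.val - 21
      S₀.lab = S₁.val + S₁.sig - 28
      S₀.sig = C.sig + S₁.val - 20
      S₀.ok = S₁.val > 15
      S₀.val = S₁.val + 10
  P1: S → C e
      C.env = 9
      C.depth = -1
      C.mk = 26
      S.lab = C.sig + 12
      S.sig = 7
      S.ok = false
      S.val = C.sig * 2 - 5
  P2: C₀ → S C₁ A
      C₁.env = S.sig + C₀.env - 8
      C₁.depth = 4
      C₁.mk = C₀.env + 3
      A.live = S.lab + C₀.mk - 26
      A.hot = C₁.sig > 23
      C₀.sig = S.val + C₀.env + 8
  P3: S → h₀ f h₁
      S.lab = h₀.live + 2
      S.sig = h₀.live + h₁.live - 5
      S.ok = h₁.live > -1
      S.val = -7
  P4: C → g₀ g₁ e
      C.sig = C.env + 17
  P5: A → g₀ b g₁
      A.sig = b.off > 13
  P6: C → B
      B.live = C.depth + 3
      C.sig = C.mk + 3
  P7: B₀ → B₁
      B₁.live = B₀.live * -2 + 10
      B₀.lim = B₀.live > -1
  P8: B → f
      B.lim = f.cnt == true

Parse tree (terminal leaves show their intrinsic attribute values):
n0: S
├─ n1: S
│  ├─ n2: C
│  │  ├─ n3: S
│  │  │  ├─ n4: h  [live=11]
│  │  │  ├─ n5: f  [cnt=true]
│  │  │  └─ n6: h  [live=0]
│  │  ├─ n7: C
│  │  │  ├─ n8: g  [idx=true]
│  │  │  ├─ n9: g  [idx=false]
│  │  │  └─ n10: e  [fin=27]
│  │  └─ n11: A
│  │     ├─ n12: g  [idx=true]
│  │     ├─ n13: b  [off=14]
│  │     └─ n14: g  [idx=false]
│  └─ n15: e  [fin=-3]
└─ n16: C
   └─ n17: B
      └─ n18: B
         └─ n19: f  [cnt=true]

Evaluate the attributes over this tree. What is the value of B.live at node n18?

10

1. n2.env = 9  [9]
2. n2.depth = -1  [-1]
3. n2.mk = 26  [26]
4. n4.live = 11  [terminal]
5. n5.cnt = true  [terminal]
6. n6.live = 0  [terminal]
7. n3.lab = 13  [h₀.live + 2]
8. n3.sig = 6  [h₀.live + h₁.live - 5]
9. n3.ok = true  [h₁.live > -1]
10. n3.val = -7  [-7]
11. n7.env = 7  [S.sig + C₀.env - 8]
12. n7.depth = 4  [4]
13. n7.mk = 12  [C₀.env + 3]
14. n8.idx = true  [terminal]
15. n9.idx = false  [terminal]
16. n10.fin = 27  [terminal]
17. n7.sig = 24  [C.env + 17]
18. n11.live = 13  [S.lab + C₀.mk - 26]
19. n11.hot = true  [C₁.sig > 23]
20. n12.idx = true  [terminal]
21. n13.off = 14  [terminal]
22. n14.idx = false  [terminal]
23. n11.sig = true  [b.off > 13]
24. n2.sig = 10  [S.val + C₀.env + 8]
25. n15.fin = -3  [terminal]
26. n1.lab = 22  [C.sig + 12]
27. n1.sig = 7  [7]
28. n1.ok = false  [false]
29. n1.val = 15  [C.sig * 2 - 5]
30. n16.env = 3  [S₁.sig - 4]
31. n16.depth = -3  [S₁.val * -2 + 27]
32. n16.mk = 16  [S₁.lab + S₁.val - 21]
33. n17.live = 0  [C.depth + 3]
34. n18.live = 10  [B₀.live * -2 + 10]
35. n19.cnt = true  [terminal]
36. n18.lim = true  [f.cnt == true]
37. n17.lim = true  [B₀.live > -1]
38. n16.sig = 19  [C.mk + 3]
39. n0.lab = -6  [S₁.val + S₁.sig - 28]
40. n0.sig = 14  [C.sig + S₁.val - 20]
41. n0.ok = false  [S₁.val > 15]
42. n0.val = 25  [S₁.val + 10]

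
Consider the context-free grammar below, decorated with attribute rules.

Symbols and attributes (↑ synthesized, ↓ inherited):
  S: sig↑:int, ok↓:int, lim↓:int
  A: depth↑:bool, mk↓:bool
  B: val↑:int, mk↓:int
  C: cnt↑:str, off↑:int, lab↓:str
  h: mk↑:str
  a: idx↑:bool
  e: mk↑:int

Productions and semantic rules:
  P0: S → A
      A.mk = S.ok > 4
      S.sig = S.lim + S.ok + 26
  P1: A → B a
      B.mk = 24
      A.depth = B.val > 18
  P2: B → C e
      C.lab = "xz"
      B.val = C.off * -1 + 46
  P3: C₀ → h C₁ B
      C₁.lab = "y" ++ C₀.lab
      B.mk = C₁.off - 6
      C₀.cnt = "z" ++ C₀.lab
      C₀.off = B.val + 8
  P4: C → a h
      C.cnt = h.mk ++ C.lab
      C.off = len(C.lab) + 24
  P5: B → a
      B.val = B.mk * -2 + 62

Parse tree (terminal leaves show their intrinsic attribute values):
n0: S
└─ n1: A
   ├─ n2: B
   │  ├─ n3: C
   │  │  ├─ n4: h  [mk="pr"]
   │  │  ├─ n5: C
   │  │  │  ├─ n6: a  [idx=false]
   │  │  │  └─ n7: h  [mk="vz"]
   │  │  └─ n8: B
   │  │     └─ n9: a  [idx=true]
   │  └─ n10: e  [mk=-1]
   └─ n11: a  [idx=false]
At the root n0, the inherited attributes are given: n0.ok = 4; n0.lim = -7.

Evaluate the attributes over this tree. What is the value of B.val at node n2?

18

1. n0.ok = 4  [given at root]
2. n0.lim = -7  [given at root]
3. n1.mk = false  [S.ok > 4]
4. n2.mk = 24  [24]
5. n3.lab = "xz"  ["xz"]
6. n4.mk = "pr"  [terminal]
7. n5.lab = "yxz"  ["y" ++ C₀.lab]
8. n6.idx = false  [terminal]
9. n7.mk = "vz"  [terminal]
10. n5.cnt = "vzyxz"  [h.mk ++ C.lab]
11. n5.off = 27  [len(C.lab) + 24]
12. n8.mk = 21  [C₁.off - 6]
13. n9.idx = true  [terminal]
14. n8.val = 20  [B.mk * -2 + 62]
15. n3.cnt = "zxz"  ["z" ++ C₀.lab]
16. n3.off = 28  [B.val + 8]
17. n10.mk = -1  [terminal]
18. n2.val = 18  [C.off * -1 + 46]
19. n11.idx = false  [terminal]
20. n1.depth = false  [B.val > 18]
21. n0.sig = 23  [S.lim + S.ok + 26]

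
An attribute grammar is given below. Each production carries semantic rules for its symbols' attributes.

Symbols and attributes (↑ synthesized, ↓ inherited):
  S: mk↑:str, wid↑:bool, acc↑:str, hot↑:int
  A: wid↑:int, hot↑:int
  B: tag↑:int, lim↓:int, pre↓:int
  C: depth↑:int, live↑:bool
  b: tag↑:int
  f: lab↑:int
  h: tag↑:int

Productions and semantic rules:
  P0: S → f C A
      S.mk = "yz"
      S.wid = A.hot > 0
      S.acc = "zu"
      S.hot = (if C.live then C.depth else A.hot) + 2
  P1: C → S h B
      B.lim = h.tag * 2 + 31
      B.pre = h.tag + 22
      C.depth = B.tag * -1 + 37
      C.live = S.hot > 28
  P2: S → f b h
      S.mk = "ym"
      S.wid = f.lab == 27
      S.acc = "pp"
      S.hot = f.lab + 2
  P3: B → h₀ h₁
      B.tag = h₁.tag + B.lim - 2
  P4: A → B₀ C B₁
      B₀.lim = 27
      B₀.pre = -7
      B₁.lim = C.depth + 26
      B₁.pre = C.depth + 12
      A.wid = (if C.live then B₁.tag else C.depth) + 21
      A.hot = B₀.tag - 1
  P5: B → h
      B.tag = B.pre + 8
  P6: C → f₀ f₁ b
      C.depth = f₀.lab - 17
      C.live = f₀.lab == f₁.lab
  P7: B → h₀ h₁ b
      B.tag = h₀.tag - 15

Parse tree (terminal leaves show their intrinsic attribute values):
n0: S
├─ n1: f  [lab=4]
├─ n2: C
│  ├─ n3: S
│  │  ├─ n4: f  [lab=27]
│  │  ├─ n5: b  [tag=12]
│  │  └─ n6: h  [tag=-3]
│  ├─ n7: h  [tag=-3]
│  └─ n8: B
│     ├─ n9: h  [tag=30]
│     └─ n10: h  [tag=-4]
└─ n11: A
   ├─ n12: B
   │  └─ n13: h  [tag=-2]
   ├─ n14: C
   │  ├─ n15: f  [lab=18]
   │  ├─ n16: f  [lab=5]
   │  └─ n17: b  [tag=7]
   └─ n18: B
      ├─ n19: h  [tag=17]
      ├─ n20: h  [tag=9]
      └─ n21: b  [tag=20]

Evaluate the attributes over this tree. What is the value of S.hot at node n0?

1. n1.lab = 4  [terminal]
2. n4.lab = 27  [terminal]
3. n5.tag = 12  [terminal]
4. n6.tag = -3  [terminal]
5. n3.mk = "ym"  ["ym"]
6. n3.wid = true  [f.lab == 27]
7. n3.acc = "pp"  ["pp"]
8. n3.hot = 29  [f.lab + 2]
9. n7.tag = -3  [terminal]
10. n8.lim = 25  [h.tag * 2 + 31]
11. n8.pre = 19  [h.tag + 22]
12. n9.tag = 30  [terminal]
13. n10.tag = -4  [terminal]
14. n8.tag = 19  [h₁.tag + B.lim - 2]
15. n2.depth = 18  [B.tag * -1 + 37]
16. n2.live = true  [S.hot > 28]
17. n12.lim = 27  [27]
18. n12.pre = -7  [-7]
19. n13.tag = -2  [terminal]
20. n12.tag = 1  [B.pre + 8]
21. n15.lab = 18  [terminal]
22. n16.lab = 5  [terminal]
23. n17.tag = 7  [terminal]
24. n14.depth = 1  [f₀.lab - 17]
25. n14.live = false  [f₀.lab == f₁.lab]
26. n18.lim = 27  [C.depth + 26]
27. n18.pre = 13  [C.depth + 12]
28. n19.tag = 17  [terminal]
29. n20.tag = 9  [terminal]
30. n21.tag = 20  [terminal]
31. n18.tag = 2  [h₀.tag - 15]
32. n11.wid = 22  [(if C.live then B₁.tag else C.depth) + 21]
33. n11.hot = 0  [B₀.tag - 1]
34. n0.mk = "yz"  ["yz"]
35. n0.wid = false  [A.hot > 0]
36. n0.acc = "zu"  ["zu"]
37. n0.hot = 20  [(if C.live then C.depth else A.hot) + 2]

20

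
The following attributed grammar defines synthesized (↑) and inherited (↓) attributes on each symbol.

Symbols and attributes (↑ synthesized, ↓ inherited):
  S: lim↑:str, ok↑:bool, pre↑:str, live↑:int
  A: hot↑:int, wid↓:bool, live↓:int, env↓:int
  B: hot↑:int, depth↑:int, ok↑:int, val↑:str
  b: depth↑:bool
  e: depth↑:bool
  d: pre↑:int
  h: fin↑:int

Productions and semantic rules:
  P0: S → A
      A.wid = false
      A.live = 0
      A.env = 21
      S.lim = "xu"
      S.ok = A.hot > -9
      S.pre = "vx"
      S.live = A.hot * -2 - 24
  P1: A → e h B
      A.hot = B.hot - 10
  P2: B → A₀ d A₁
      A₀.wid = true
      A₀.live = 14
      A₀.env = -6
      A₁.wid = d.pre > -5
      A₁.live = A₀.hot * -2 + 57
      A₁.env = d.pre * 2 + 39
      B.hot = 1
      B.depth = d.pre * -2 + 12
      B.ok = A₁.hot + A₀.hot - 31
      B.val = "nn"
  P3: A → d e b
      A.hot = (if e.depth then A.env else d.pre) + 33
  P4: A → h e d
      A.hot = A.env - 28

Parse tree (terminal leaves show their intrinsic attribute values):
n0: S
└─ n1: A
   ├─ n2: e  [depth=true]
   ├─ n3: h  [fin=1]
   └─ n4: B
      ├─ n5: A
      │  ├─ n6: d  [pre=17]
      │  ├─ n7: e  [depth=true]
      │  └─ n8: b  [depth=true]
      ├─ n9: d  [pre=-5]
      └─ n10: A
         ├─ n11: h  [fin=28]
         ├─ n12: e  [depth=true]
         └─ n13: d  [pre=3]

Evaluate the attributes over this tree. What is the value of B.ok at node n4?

1. n1.wid = false  [false]
2. n1.live = 0  [0]
3. n1.env = 21  [21]
4. n2.depth = true  [terminal]
5. n3.fin = 1  [terminal]
6. n5.wid = true  [true]
7. n5.live = 14  [14]
8. n5.env = -6  [-6]
9. n6.pre = 17  [terminal]
10. n7.depth = true  [terminal]
11. n8.depth = true  [terminal]
12. n5.hot = 27  [(if e.depth then A.env else d.pre) + 33]
13. n9.pre = -5  [terminal]
14. n10.wid = false  [d.pre > -5]
15. n10.live = 3  [A₀.hot * -2 + 57]
16. n10.env = 29  [d.pre * 2 + 39]
17. n11.fin = 28  [terminal]
18. n12.depth = true  [terminal]
19. n13.pre = 3  [terminal]
20. n10.hot = 1  [A.env - 28]
21. n4.hot = 1  [1]
22. n4.depth = 22  [d.pre * -2 + 12]
23. n4.ok = -3  [A₁.hot + A₀.hot - 31]
24. n4.val = "nn"  ["nn"]
25. n1.hot = -9  [B.hot - 10]
26. n0.lim = "xu"  ["xu"]
27. n0.ok = false  [A.hot > -9]
28. n0.pre = "vx"  ["vx"]
29. n0.live = -6  [A.hot * -2 - 24]

-3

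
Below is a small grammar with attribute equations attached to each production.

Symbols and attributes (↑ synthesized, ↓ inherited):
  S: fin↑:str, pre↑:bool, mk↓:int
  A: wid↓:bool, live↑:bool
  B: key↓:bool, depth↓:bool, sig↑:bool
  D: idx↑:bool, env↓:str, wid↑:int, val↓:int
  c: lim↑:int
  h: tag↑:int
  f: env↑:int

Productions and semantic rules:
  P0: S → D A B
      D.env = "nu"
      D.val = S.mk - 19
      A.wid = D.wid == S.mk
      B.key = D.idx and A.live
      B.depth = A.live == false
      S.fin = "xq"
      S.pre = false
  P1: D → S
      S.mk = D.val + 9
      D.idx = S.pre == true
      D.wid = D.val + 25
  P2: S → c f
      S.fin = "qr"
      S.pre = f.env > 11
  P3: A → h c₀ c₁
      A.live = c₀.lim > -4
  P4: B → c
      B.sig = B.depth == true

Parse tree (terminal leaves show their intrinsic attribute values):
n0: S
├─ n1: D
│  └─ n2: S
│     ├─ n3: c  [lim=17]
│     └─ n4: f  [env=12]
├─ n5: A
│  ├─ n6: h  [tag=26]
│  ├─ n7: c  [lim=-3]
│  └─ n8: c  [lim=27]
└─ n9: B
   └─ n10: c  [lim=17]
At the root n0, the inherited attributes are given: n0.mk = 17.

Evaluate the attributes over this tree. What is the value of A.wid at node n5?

1. n0.mk = 17  [given at root]
2. n1.env = "nu"  ["nu"]
3. n1.val = -2  [S.mk - 19]
4. n2.mk = 7  [D.val + 9]
5. n3.lim = 17  [terminal]
6. n4.env = 12  [terminal]
7. n2.fin = "qr"  ["qr"]
8. n2.pre = true  [f.env > 11]
9. n1.idx = true  [S.pre == true]
10. n1.wid = 23  [D.val + 25]
11. n5.wid = false  [D.wid == S.mk]
12. n6.tag = 26  [terminal]
13. n7.lim = -3  [terminal]
14. n8.lim = 27  [terminal]
15. n5.live = true  [c₀.lim > -4]
16. n9.key = true  [D.idx and A.live]
17. n9.depth = false  [A.live == false]
18. n10.lim = 17  [terminal]
19. n9.sig = false  [B.depth == true]
20. n0.fin = "xq"  ["xq"]
21. n0.pre = false  [false]

false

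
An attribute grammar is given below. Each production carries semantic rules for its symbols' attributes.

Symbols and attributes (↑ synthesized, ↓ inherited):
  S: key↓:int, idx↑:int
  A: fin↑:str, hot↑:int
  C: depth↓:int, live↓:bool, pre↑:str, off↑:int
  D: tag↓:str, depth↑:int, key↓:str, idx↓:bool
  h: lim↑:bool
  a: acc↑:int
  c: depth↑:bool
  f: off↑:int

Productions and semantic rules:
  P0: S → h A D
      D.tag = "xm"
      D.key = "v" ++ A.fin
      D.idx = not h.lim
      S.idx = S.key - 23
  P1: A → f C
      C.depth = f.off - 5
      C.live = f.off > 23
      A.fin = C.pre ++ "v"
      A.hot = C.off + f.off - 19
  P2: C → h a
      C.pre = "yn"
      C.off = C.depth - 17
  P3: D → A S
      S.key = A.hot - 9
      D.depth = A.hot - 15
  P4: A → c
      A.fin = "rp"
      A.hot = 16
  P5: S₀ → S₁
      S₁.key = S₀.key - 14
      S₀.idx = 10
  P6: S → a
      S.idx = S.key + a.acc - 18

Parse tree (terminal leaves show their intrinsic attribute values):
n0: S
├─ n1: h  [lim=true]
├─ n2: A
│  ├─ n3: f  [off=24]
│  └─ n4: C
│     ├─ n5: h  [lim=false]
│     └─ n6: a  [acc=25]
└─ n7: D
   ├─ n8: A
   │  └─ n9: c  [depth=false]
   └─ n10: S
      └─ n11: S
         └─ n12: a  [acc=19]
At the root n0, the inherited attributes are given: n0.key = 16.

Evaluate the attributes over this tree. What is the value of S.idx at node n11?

1. n0.key = 16  [given at root]
2. n1.lim = true  [terminal]
3. n3.off = 24  [terminal]
4. n4.depth = 19  [f.off - 5]
5. n4.live = true  [f.off > 23]
6. n5.lim = false  [terminal]
7. n6.acc = 25  [terminal]
8. n4.pre = "yn"  ["yn"]
9. n4.off = 2  [C.depth - 17]
10. n2.fin = "ynv"  [C.pre ++ "v"]
11. n2.hot = 7  [C.off + f.off - 19]
12. n7.tag = "xm"  ["xm"]
13. n7.key = "vynv"  ["v" ++ A.fin]
14. n7.idx = false  [not h.lim]
15. n9.depth = false  [terminal]
16. n8.fin = "rp"  ["rp"]
17. n8.hot = 16  [16]
18. n10.key = 7  [A.hot - 9]
19. n11.key = -7  [S₀.key - 14]
20. n12.acc = 19  [terminal]
21. n11.idx = -6  [S.key + a.acc - 18]
22. n10.idx = 10  [10]
23. n7.depth = 1  [A.hot - 15]
24. n0.idx = -7  [S.key - 23]

-6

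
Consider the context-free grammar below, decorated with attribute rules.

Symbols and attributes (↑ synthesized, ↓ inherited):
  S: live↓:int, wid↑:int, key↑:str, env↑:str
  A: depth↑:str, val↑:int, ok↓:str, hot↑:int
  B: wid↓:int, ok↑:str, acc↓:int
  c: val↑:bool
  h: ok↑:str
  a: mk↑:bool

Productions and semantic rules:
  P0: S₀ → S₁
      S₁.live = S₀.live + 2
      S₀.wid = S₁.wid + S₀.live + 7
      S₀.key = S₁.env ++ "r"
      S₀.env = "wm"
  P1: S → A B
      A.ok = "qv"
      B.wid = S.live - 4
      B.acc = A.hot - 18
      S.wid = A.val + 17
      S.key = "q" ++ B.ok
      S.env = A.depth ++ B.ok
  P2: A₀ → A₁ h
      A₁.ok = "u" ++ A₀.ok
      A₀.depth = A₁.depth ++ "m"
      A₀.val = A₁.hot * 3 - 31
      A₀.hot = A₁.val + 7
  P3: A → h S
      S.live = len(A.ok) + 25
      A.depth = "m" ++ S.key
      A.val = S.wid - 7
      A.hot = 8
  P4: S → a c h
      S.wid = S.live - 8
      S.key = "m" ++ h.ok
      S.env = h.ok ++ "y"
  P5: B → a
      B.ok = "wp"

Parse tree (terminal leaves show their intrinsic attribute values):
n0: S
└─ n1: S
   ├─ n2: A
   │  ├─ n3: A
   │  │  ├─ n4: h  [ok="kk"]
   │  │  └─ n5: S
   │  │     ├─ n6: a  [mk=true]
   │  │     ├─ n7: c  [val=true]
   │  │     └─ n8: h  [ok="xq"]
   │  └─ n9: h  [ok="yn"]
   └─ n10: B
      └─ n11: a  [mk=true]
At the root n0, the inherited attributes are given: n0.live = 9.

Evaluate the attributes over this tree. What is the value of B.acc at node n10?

1. n0.live = 9  [given at root]
2. n1.live = 11  [S₀.live + 2]
3. n2.ok = "qv"  ["qv"]
4. n3.ok = "uqv"  ["u" ++ A₀.ok]
5. n4.ok = "kk"  [terminal]
6. n5.live = 28  [len(A.ok) + 25]
7. n6.mk = true  [terminal]
8. n7.val = true  [terminal]
9. n8.ok = "xq"  [terminal]
10. n5.wid = 20  [S.live - 8]
11. n5.key = "mxq"  ["m" ++ h.ok]
12. n5.env = "xqy"  [h.ok ++ "y"]
13. n3.depth = "mmxq"  ["m" ++ S.key]
14. n3.val = 13  [S.wid - 7]
15. n3.hot = 8  [8]
16. n9.ok = "yn"  [terminal]
17. n2.depth = "mmxqm"  [A₁.depth ++ "m"]
18. n2.val = -7  [A₁.hot * 3 - 31]
19. n2.hot = 20  [A₁.val + 7]
20. n10.wid = 7  [S.live - 4]
21. n10.acc = 2  [A.hot - 18]
22. n11.mk = true  [terminal]
23. n10.ok = "wp"  ["wp"]
24. n1.wid = 10  [A.val + 17]
25. n1.key = "qwp"  ["q" ++ B.ok]
26. n1.env = "mmxqmwp"  [A.depth ++ B.ok]
27. n0.wid = 26  [S₁.wid + S₀.live + 7]
28. n0.key = "mmxqmwpr"  [S₁.env ++ "r"]
29. n0.env = "wm"  ["wm"]

2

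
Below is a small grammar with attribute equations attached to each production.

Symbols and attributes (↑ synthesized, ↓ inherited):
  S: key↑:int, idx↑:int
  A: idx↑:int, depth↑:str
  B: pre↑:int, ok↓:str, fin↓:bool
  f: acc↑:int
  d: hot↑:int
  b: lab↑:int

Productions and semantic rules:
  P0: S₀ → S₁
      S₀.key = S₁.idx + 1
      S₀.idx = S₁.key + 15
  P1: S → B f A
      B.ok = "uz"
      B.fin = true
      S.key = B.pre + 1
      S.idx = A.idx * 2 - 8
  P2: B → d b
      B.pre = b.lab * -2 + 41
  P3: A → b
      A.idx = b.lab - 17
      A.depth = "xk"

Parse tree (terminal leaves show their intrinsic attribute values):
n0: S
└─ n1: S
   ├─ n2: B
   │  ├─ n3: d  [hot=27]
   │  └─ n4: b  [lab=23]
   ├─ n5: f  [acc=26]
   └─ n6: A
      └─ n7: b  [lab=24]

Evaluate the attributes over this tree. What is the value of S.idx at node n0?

1. n2.ok = "uz"  ["uz"]
2. n2.fin = true  [true]
3. n3.hot = 27  [terminal]
4. n4.lab = 23  [terminal]
5. n2.pre = -5  [b.lab * -2 + 41]
6. n5.acc = 26  [terminal]
7. n7.lab = 24  [terminal]
8. n6.idx = 7  [b.lab - 17]
9. n6.depth = "xk"  ["xk"]
10. n1.key = -4  [B.pre + 1]
11. n1.idx = 6  [A.idx * 2 - 8]
12. n0.key = 7  [S₁.idx + 1]
13. n0.idx = 11  [S₁.key + 15]

11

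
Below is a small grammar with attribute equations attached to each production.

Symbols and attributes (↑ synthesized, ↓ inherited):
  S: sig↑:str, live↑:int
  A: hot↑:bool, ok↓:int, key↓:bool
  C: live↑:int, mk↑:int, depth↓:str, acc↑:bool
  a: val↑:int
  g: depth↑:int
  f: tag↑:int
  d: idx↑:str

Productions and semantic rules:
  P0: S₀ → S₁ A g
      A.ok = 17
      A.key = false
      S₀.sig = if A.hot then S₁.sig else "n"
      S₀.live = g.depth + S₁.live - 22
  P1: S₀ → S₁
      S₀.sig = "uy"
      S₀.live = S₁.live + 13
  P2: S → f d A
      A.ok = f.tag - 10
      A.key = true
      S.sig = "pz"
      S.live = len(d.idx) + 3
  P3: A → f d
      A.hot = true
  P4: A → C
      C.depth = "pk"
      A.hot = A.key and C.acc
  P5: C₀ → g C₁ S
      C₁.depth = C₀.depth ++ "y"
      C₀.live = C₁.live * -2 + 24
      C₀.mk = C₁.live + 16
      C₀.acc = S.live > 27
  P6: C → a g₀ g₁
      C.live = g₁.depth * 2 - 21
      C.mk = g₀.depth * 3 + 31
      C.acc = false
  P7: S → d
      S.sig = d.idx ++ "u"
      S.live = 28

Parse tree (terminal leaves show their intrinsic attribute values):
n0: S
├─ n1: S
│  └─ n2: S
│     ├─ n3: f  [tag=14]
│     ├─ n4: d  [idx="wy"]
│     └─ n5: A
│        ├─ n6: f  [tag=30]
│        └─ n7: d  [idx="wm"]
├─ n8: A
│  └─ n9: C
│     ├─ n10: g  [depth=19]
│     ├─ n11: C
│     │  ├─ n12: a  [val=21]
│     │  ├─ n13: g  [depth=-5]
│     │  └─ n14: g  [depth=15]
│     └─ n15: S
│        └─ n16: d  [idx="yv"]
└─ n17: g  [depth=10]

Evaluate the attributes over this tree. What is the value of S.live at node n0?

1. n3.tag = 14  [terminal]
2. n4.idx = "wy"  [terminal]
3. n5.ok = 4  [f.tag - 10]
4. n5.key = true  [true]
5. n6.tag = 30  [terminal]
6. n7.idx = "wm"  [terminal]
7. n5.hot = true  [true]
8. n2.sig = "pz"  ["pz"]
9. n2.live = 5  [len(d.idx) + 3]
10. n1.sig = "uy"  ["uy"]
11. n1.live = 18  [S₁.live + 13]
12. n8.ok = 17  [17]
13. n8.key = false  [false]
14. n9.depth = "pk"  ["pk"]
15. n10.depth = 19  [terminal]
16. n11.depth = "pky"  [C₀.depth ++ "y"]
17. n12.val = 21  [terminal]
18. n13.depth = -5  [terminal]
19. n14.depth = 15  [terminal]
20. n11.live = 9  [g₁.depth * 2 - 21]
21. n11.mk = 16  [g₀.depth * 3 + 31]
22. n11.acc = false  [false]
23. n16.idx = "yv"  [terminal]
24. n15.sig = "yvu"  [d.idx ++ "u"]
25. n15.live = 28  [28]
26. n9.live = 6  [C₁.live * -2 + 24]
27. n9.mk = 25  [C₁.live + 16]
28. n9.acc = true  [S.live > 27]
29. n8.hot = false  [A.key and C.acc]
30. n17.depth = 10  [terminal]
31. n0.sig = "n"  [if A.hot then S₁.sig else "n"]
32. n0.live = 6  [g.depth + S₁.live - 22]

6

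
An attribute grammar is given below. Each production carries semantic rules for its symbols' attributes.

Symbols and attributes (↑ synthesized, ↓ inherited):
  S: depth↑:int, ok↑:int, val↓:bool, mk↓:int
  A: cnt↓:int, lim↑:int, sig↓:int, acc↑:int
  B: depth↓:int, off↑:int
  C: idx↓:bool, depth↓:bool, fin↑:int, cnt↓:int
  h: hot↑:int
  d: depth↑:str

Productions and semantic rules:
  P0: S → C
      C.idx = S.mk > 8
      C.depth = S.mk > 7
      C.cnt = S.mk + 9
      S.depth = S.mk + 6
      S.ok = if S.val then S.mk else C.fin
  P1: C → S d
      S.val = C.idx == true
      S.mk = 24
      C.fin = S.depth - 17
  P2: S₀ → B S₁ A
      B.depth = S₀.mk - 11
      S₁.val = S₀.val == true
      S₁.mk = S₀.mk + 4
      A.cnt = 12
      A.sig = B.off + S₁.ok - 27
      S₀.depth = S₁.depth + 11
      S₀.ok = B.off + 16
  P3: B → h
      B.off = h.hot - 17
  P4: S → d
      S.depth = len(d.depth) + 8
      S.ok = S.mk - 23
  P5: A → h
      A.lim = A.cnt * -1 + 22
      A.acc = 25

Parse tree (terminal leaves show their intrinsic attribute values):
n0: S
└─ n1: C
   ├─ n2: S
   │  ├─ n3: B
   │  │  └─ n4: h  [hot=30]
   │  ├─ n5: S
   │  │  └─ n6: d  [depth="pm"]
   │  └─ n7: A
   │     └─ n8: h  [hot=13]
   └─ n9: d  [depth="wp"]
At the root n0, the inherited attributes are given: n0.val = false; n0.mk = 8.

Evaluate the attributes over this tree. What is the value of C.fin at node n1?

4

1. n0.val = false  [given at root]
2. n0.mk = 8  [given at root]
3. n1.idx = false  [S.mk > 8]
4. n1.depth = true  [S.mk > 7]
5. n1.cnt = 17  [S.mk + 9]
6. n2.val = false  [C.idx == true]
7. n2.mk = 24  [24]
8. n3.depth = 13  [S₀.mk - 11]
9. n4.hot = 30  [terminal]
10. n3.off = 13  [h.hot - 17]
11. n5.val = false  [S₀.val == true]
12. n5.mk = 28  [S₀.mk + 4]
13. n6.depth = "pm"  [terminal]
14. n5.depth = 10  [len(d.depth) + 8]
15. n5.ok = 5  [S.mk - 23]
16. n7.cnt = 12  [12]
17. n7.sig = -9  [B.off + S₁.ok - 27]
18. n8.hot = 13  [terminal]
19. n7.lim = 10  [A.cnt * -1 + 22]
20. n7.acc = 25  [25]
21. n2.depth = 21  [S₁.depth + 11]
22. n2.ok = 29  [B.off + 16]
23. n9.depth = "wp"  [terminal]
24. n1.fin = 4  [S.depth - 17]
25. n0.depth = 14  [S.mk + 6]
26. n0.ok = 4  [if S.val then S.mk else C.fin]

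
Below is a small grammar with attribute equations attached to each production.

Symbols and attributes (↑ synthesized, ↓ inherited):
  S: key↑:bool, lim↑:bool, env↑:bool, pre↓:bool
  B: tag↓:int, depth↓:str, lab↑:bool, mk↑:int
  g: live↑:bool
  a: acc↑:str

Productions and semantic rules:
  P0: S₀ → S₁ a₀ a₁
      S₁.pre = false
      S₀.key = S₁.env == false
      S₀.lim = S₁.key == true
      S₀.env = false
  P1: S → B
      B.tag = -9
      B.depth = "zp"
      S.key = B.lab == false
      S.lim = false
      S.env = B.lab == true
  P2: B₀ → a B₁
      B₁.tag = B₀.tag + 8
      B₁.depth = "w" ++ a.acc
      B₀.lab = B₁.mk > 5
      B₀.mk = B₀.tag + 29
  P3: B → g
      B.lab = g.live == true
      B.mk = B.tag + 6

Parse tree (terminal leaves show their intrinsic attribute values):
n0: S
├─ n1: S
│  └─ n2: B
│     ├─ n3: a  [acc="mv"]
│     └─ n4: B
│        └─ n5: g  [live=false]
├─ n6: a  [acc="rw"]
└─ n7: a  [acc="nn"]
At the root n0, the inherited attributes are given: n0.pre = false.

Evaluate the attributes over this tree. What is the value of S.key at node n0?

1. n0.pre = false  [given at root]
2. n1.pre = false  [false]
3. n2.tag = -9  [-9]
4. n2.depth = "zp"  ["zp"]
5. n3.acc = "mv"  [terminal]
6. n4.tag = -1  [B₀.tag + 8]
7. n4.depth = "wmv"  ["w" ++ a.acc]
8. n5.live = false  [terminal]
9. n4.lab = false  [g.live == true]
10. n4.mk = 5  [B.tag + 6]
11. n2.lab = false  [B₁.mk > 5]
12. n2.mk = 20  [B₀.tag + 29]
13. n1.key = true  [B.lab == false]
14. n1.lim = false  [false]
15. n1.env = false  [B.lab == true]
16. n6.acc = "rw"  [terminal]
17. n7.acc = "nn"  [terminal]
18. n0.key = true  [S₁.env == false]
19. n0.lim = true  [S₁.key == true]
20. n0.env = false  [false]

true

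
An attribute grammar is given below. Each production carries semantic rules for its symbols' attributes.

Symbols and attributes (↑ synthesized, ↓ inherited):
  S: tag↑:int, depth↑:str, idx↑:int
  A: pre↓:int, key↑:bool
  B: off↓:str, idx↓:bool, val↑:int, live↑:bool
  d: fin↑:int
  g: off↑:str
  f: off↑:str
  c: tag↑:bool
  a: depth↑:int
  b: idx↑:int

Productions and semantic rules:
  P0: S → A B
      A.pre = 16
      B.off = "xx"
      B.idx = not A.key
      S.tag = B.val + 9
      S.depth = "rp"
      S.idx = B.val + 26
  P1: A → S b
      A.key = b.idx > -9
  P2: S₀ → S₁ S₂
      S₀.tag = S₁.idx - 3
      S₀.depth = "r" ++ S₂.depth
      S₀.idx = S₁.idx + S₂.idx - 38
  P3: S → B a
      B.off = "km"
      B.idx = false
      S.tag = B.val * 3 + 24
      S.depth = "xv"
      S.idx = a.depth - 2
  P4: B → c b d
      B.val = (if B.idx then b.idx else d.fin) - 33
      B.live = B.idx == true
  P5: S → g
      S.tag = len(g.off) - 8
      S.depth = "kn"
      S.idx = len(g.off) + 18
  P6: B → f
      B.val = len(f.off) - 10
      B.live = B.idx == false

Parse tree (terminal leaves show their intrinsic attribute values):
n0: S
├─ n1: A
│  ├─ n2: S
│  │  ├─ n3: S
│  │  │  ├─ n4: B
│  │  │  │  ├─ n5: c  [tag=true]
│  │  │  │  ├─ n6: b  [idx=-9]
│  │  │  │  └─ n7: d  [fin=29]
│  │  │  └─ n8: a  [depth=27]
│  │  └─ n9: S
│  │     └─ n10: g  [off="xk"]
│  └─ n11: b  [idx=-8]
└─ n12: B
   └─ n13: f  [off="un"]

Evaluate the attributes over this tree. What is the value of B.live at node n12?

1. n1.pre = 16  [16]
2. n4.off = "km"  ["km"]
3. n4.idx = false  [false]
4. n5.tag = true  [terminal]
5. n6.idx = -9  [terminal]
6. n7.fin = 29  [terminal]
7. n4.val = -4  [(if B.idx then b.idx else d.fin) - 33]
8. n4.live = false  [B.idx == true]
9. n8.depth = 27  [terminal]
10. n3.tag = 12  [B.val * 3 + 24]
11. n3.depth = "xv"  ["xv"]
12. n3.idx = 25  [a.depth - 2]
13. n10.off = "xk"  [terminal]
14. n9.tag = -6  [len(g.off) - 8]
15. n9.depth = "kn"  ["kn"]
16. n9.idx = 20  [len(g.off) + 18]
17. n2.tag = 22  [S₁.idx - 3]
18. n2.depth = "rkn"  ["r" ++ S₂.depth]
19. n2.idx = 7  [S₁.idx + S₂.idx - 38]
20. n11.idx = -8  [terminal]
21. n1.key = true  [b.idx > -9]
22. n12.off = "xx"  ["xx"]
23. n12.idx = false  [not A.key]
24. n13.off = "un"  [terminal]
25. n12.val = -8  [len(f.off) - 10]
26. n12.live = true  [B.idx == false]
27. n0.tag = 1  [B.val + 9]
28. n0.depth = "rp"  ["rp"]
29. n0.idx = 18  [B.val + 26]

true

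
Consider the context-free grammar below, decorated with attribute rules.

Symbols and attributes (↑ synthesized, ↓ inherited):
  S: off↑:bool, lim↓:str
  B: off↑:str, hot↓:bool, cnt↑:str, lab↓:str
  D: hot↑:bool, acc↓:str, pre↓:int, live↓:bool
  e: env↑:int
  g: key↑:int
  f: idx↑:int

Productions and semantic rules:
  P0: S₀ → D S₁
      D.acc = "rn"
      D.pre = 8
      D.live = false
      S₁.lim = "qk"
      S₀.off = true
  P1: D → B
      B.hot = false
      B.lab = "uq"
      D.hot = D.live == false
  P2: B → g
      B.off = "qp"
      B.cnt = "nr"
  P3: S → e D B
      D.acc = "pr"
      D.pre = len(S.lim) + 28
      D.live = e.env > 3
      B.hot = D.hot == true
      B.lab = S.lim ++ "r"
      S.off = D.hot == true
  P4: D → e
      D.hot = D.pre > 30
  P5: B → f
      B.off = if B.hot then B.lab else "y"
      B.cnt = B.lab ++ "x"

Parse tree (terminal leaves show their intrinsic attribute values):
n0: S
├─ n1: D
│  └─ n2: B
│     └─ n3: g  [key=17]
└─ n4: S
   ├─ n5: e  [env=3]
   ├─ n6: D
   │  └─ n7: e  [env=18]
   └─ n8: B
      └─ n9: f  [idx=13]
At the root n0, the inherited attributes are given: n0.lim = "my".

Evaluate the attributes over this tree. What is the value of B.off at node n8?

1. n0.lim = "my"  [given at root]
2. n1.acc = "rn"  ["rn"]
3. n1.pre = 8  [8]
4. n1.live = false  [false]
5. n2.hot = false  [false]
6. n2.lab = "uq"  ["uq"]
7. n3.key = 17  [terminal]
8. n2.off = "qp"  ["qp"]
9. n2.cnt = "nr"  ["nr"]
10. n1.hot = true  [D.live == false]
11. n4.lim = "qk"  ["qk"]
12. n5.env = 3  [terminal]
13. n6.acc = "pr"  ["pr"]
14. n6.pre = 30  [len(S.lim) + 28]
15. n6.live = false  [e.env > 3]
16. n7.env = 18  [terminal]
17. n6.hot = false  [D.pre > 30]
18. n8.hot = false  [D.hot == true]
19. n8.lab = "qkr"  [S.lim ++ "r"]
20. n9.idx = 13  [terminal]
21. n8.off = "y"  [if B.hot then B.lab else "y"]
22. n8.cnt = "qkrx"  [B.lab ++ "x"]
23. n4.off = false  [D.hot == true]
24. n0.off = true  [true]

"y"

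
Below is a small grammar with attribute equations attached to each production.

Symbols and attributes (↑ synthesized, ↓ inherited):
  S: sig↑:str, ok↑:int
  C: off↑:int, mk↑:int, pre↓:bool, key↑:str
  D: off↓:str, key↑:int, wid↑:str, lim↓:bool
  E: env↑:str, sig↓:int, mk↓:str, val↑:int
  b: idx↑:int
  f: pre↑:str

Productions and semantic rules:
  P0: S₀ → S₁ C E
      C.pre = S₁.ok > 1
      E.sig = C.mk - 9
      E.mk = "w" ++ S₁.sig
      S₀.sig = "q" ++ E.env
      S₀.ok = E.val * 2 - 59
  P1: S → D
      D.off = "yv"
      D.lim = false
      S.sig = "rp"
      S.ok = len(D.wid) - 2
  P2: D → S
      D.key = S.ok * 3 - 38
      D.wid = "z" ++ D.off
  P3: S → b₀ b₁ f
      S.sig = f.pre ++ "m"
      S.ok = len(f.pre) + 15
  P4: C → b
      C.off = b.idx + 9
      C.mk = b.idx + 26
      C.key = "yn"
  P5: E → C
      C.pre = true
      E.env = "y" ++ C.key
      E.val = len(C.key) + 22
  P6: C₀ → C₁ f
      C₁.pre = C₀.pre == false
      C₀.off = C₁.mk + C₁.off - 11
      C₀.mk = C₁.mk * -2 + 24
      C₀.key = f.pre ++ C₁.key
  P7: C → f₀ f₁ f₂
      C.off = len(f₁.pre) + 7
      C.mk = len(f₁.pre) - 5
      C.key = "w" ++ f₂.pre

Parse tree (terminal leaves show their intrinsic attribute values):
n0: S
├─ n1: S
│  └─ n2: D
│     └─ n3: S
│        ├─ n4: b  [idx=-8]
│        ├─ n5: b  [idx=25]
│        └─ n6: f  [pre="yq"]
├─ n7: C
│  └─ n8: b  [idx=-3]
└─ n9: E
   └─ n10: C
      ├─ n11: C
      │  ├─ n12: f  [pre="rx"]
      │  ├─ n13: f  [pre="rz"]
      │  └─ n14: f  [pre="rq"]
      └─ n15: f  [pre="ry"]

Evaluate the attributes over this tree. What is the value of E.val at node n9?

27

1. n2.off = "yv"  ["yv"]
2. n2.lim = false  [false]
3. n4.idx = -8  [terminal]
4. n5.idx = 25  [terminal]
5. n6.pre = "yq"  [terminal]
6. n3.sig = "yqm"  [f.pre ++ "m"]
7. n3.ok = 17  [len(f.pre) + 15]
8. n2.key = 13  [S.ok * 3 - 38]
9. n2.wid = "zyv"  ["z" ++ D.off]
10. n1.sig = "rp"  ["rp"]
11. n1.ok = 1  [len(D.wid) - 2]
12. n7.pre = false  [S₁.ok > 1]
13. n8.idx = -3  [terminal]
14. n7.off = 6  [b.idx + 9]
15. n7.mk = 23  [b.idx + 26]
16. n7.key = "yn"  ["yn"]
17. n9.sig = 14  [C.mk - 9]
18. n9.mk = "wrp"  ["w" ++ S₁.sig]
19. n10.pre = true  [true]
20. n11.pre = false  [C₀.pre == false]
21. n12.pre = "rx"  [terminal]
22. n13.pre = "rz"  [terminal]
23. n14.pre = "rq"  [terminal]
24. n11.off = 9  [len(f₁.pre) + 7]
25. n11.mk = -3  [len(f₁.pre) - 5]
26. n11.key = "wrq"  ["w" ++ f₂.pre]
27. n15.pre = "ry"  [terminal]
28. n10.off = -5  [C₁.mk + C₁.off - 11]
29. n10.mk = 30  [C₁.mk * -2 + 24]
30. n10.key = "rywrq"  [f.pre ++ C₁.key]
31. n9.env = "yrywrq"  ["y" ++ C.key]
32. n9.val = 27  [len(C.key) + 22]
33. n0.sig = "qyrywrq"  ["q" ++ E.env]
34. n0.ok = -5  [E.val * 2 - 59]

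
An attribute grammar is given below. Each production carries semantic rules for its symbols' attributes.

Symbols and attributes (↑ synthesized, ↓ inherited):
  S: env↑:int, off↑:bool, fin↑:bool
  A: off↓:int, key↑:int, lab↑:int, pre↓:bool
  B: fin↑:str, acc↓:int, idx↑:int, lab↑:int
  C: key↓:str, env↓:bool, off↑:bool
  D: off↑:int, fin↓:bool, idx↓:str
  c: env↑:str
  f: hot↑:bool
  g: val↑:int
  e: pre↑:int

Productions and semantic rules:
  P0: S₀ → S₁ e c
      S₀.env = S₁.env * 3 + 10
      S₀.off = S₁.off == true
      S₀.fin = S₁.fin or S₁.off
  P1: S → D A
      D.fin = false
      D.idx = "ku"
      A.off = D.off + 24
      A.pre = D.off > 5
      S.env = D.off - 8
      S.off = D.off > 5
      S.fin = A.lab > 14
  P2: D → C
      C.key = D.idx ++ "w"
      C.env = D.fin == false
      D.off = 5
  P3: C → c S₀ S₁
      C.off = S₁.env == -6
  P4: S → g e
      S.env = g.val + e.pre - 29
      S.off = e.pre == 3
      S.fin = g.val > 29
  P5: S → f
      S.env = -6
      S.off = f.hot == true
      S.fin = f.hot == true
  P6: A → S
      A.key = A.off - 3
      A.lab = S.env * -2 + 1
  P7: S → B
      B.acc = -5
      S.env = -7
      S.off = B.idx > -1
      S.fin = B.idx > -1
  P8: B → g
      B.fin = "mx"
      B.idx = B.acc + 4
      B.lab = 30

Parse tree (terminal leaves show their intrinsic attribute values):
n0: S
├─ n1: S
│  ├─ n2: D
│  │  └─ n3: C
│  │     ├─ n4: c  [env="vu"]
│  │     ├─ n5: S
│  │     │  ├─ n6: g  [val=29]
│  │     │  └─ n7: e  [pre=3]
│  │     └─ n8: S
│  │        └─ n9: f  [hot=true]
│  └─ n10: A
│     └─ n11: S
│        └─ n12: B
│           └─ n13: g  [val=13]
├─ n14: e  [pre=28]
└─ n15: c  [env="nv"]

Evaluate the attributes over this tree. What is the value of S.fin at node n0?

1. n2.fin = false  [false]
2. n2.idx = "ku"  ["ku"]
3. n3.key = "kuw"  [D.idx ++ "w"]
4. n3.env = true  [D.fin == false]
5. n4.env = "vu"  [terminal]
6. n6.val = 29  [terminal]
7. n7.pre = 3  [terminal]
8. n5.env = 3  [g.val + e.pre - 29]
9. n5.off = true  [e.pre == 3]
10. n5.fin = false  [g.val > 29]
11. n9.hot = true  [terminal]
12. n8.env = -6  [-6]
13. n8.off = true  [f.hot == true]
14. n8.fin = true  [f.hot == true]
15. n3.off = true  [S₁.env == -6]
16. n2.off = 5  [5]
17. n10.off = 29  [D.off + 24]
18. n10.pre = false  [D.off > 5]
19. n12.acc = -5  [-5]
20. n13.val = 13  [terminal]
21. n12.fin = "mx"  ["mx"]
22. n12.idx = -1  [B.acc + 4]
23. n12.lab = 30  [30]
24. n11.env = -7  [-7]
25. n11.off = false  [B.idx > -1]
26. n11.fin = false  [B.idx > -1]
27. n10.key = 26  [A.off - 3]
28. n10.lab = 15  [S.env * -2 + 1]
29. n1.env = -3  [D.off - 8]
30. n1.off = false  [D.off > 5]
31. n1.fin = true  [A.lab > 14]
32. n14.pre = 28  [terminal]
33. n15.env = "nv"  [terminal]
34. n0.env = 1  [S₁.env * 3 + 10]
35. n0.off = false  [S₁.off == true]
36. n0.fin = true  [S₁.fin or S₁.off]

true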